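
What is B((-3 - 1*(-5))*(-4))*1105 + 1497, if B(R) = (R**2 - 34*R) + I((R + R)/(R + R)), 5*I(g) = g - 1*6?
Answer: 371672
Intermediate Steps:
I(g) = -6/5 + g/5 (I(g) = (g - 1*6)/5 = (g - 6)/5 = (-6 + g)/5 = -6/5 + g/5)
B(R) = -1 + R**2 - 34*R (B(R) = (R**2 - 34*R) + (-6/5 + ((R + R)/(R + R))/5) = (R**2 - 34*R) + (-6/5 + ((2*R)/((2*R)))/5) = (R**2 - 34*R) + (-6/5 + ((2*R)*(1/(2*R)))/5) = (R**2 - 34*R) + (-6/5 + (1/5)*1) = (R**2 - 34*R) + (-6/5 + 1/5) = (R**2 - 34*R) - 1 = -1 + R**2 - 34*R)
B((-3 - 1*(-5))*(-4))*1105 + 1497 = (-1 + ((-3 - 1*(-5))*(-4))**2 - 34*(-3 - 1*(-5))*(-4))*1105 + 1497 = (-1 + ((-3 + 5)*(-4))**2 - 34*(-3 + 5)*(-4))*1105 + 1497 = (-1 + (2*(-4))**2 - 68*(-4))*1105 + 1497 = (-1 + (-8)**2 - 34*(-8))*1105 + 1497 = (-1 + 64 + 272)*1105 + 1497 = 335*1105 + 1497 = 370175 + 1497 = 371672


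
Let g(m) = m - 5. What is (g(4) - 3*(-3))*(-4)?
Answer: -32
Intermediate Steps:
g(m) = -5 + m
(g(4) - 3*(-3))*(-4) = ((-5 + 4) - 3*(-3))*(-4) = (-1 + 9)*(-4) = 8*(-4) = -32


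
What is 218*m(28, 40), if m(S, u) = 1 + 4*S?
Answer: 24634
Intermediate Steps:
218*m(28, 40) = 218*(1 + 4*28) = 218*(1 + 112) = 218*113 = 24634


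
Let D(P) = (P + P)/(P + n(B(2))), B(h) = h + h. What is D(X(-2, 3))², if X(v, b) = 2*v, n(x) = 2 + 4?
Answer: 16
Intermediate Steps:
B(h) = 2*h
n(x) = 6
D(P) = 2*P/(6 + P) (D(P) = (P + P)/(P + 6) = (2*P)/(6 + P) = 2*P/(6 + P))
D(X(-2, 3))² = (2*(2*(-2))/(6 + 2*(-2)))² = (2*(-4)/(6 - 4))² = (2*(-4)/2)² = (2*(-4)*(½))² = (-4)² = 16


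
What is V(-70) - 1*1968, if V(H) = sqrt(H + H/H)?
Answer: -1968 + I*sqrt(69) ≈ -1968.0 + 8.3066*I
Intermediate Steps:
V(H) = sqrt(1 + H) (V(H) = sqrt(H + 1) = sqrt(1 + H))
V(-70) - 1*1968 = sqrt(1 - 70) - 1*1968 = sqrt(-69) - 1968 = I*sqrt(69) - 1968 = -1968 + I*sqrt(69)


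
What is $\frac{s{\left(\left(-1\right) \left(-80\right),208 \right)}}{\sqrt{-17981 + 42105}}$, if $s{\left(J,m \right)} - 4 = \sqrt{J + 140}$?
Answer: $\frac{\sqrt{6031} \left(2 + \sqrt{55}\right)}{6031} \approx 0.12125$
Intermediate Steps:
$s{\left(J,m \right)} = 4 + \sqrt{140 + J}$ ($s{\left(J,m \right)} = 4 + \sqrt{J + 140} = 4 + \sqrt{140 + J}$)
$\frac{s{\left(\left(-1\right) \left(-80\right),208 \right)}}{\sqrt{-17981 + 42105}} = \frac{4 + \sqrt{140 - -80}}{\sqrt{-17981 + 42105}} = \frac{4 + \sqrt{140 + 80}}{\sqrt{24124}} = \frac{4 + \sqrt{220}}{2 \sqrt{6031}} = \left(4 + 2 \sqrt{55}\right) \frac{\sqrt{6031}}{12062} = \frac{\sqrt{6031} \left(4 + 2 \sqrt{55}\right)}{12062}$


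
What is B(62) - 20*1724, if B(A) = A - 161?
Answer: -34579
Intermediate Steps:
B(A) = -161 + A
B(62) - 20*1724 = (-161 + 62) - 20*1724 = -99 - 1*34480 = -99 - 34480 = -34579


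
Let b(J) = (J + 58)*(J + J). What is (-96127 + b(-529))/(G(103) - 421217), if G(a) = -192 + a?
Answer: -402191/421306 ≈ -0.95463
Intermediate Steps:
b(J) = 2*J*(58 + J) (b(J) = (58 + J)*(2*J) = 2*J*(58 + J))
(-96127 + b(-529))/(G(103) - 421217) = (-96127 + 2*(-529)*(58 - 529))/((-192 + 103) - 421217) = (-96127 + 2*(-529)*(-471))/(-89 - 421217) = (-96127 + 498318)/(-421306) = 402191*(-1/421306) = -402191/421306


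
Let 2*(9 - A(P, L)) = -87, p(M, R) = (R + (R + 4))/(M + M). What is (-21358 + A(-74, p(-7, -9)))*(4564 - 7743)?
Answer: 135460369/2 ≈ 6.7730e+7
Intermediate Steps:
p(M, R) = (4 + 2*R)/(2*M) (p(M, R) = (R + (4 + R))/((2*M)) = (4 + 2*R)*(1/(2*M)) = (4 + 2*R)/(2*M))
A(P, L) = 105/2 (A(P, L) = 9 - ½*(-87) = 9 + 87/2 = 105/2)
(-21358 + A(-74, p(-7, -9)))*(4564 - 7743) = (-21358 + 105/2)*(4564 - 7743) = -42611/2*(-3179) = 135460369/2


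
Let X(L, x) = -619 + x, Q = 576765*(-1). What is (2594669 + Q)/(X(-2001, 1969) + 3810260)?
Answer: 1008952/1905805 ≈ 0.52941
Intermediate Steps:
Q = -576765
(2594669 + Q)/(X(-2001, 1969) + 3810260) = (2594669 - 576765)/((-619 + 1969) + 3810260) = 2017904/(1350 + 3810260) = 2017904/3811610 = 2017904*(1/3811610) = 1008952/1905805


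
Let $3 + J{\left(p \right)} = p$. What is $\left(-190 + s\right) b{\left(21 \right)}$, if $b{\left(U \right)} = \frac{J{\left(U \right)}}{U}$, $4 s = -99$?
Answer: $- \frac{2577}{14} \approx -184.07$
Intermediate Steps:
$s = - \frac{99}{4}$ ($s = \frac{1}{4} \left(-99\right) = - \frac{99}{4} \approx -24.75$)
$J{\left(p \right)} = -3 + p$
$b{\left(U \right)} = \frac{-3 + U}{U}$
$\left(-190 + s\right) b{\left(21 \right)} = \left(-190 - \frac{99}{4}\right) \frac{-3 + 21}{21} = - \frac{859 \cdot \frac{1}{21} \cdot 18}{4} = \left(- \frac{859}{4}\right) \frac{6}{7} = - \frac{2577}{14}$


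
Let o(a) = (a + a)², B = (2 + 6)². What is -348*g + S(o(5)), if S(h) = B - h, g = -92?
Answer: 31980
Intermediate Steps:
B = 64 (B = 8² = 64)
o(a) = 4*a² (o(a) = (2*a)² = 4*a²)
S(h) = 64 - h
-348*g + S(o(5)) = -348*(-92) + (64 - 4*5²) = 32016 + (64 - 4*25) = 32016 + (64 - 1*100) = 32016 + (64 - 100) = 32016 - 36 = 31980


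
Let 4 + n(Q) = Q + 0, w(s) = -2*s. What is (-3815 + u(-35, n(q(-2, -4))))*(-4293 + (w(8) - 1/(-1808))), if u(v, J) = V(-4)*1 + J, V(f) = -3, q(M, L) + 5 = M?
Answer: 29830479259/1808 ≈ 1.6499e+7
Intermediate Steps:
q(M, L) = -5 + M
n(Q) = -4 + Q (n(Q) = -4 + (Q + 0) = -4 + Q)
u(v, J) = -3 + J (u(v, J) = -3*1 + J = -3 + J)
(-3815 + u(-35, n(q(-2, -4))))*(-4293 + (w(8) - 1/(-1808))) = (-3815 + (-3 + (-4 + (-5 - 2))))*(-4293 + (-2*8 - 1/(-1808))) = (-3815 + (-3 + (-4 - 7)))*(-4293 + (-16 - 1*(-1/1808))) = (-3815 + (-3 - 11))*(-4293 + (-16 + 1/1808)) = (-3815 - 14)*(-4293 - 28927/1808) = -3829*(-7790671/1808) = 29830479259/1808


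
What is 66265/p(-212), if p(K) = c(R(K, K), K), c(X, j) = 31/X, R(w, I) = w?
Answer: -14048180/31 ≈ -4.5317e+5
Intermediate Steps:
p(K) = 31/K
66265/p(-212) = 66265/((31/(-212))) = 66265/((31*(-1/212))) = 66265/(-31/212) = 66265*(-212/31) = -14048180/31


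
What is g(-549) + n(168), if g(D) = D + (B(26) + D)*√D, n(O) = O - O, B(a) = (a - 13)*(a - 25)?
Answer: -549 - 1608*I*√61 ≈ -549.0 - 12559.0*I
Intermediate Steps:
B(a) = (-25 + a)*(-13 + a) (B(a) = (-13 + a)*(-25 + a) = (-25 + a)*(-13 + a))
n(O) = 0
g(D) = D + √D*(13 + D) (g(D) = D + ((325 + 26² - 38*26) + D)*√D = D + ((325 + 676 - 988) + D)*√D = D + (13 + D)*√D = D + √D*(13 + D))
g(-549) + n(168) = (-549 + (-549)^(3/2) + 13*√(-549)) + 0 = (-549 - 1647*I*√61 + 13*(3*I*√61)) + 0 = (-549 - 1647*I*√61 + 39*I*√61) + 0 = (-549 - 1608*I*√61) + 0 = -549 - 1608*I*√61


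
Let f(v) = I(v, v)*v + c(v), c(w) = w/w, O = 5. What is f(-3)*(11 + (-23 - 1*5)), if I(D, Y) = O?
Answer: 238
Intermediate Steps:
I(D, Y) = 5
c(w) = 1
f(v) = 1 + 5*v (f(v) = 5*v + 1 = 1 + 5*v)
f(-3)*(11 + (-23 - 1*5)) = (1 + 5*(-3))*(11 + (-23 - 1*5)) = (1 - 15)*(11 + (-23 - 5)) = -14*(11 - 28) = -14*(-17) = 238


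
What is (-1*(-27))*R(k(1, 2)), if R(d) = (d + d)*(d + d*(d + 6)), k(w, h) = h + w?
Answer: 4860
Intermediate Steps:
R(d) = 2*d*(d + d*(6 + d)) (R(d) = (2*d)*(d + d*(6 + d)) = 2*d*(d + d*(6 + d)))
(-1*(-27))*R(k(1, 2)) = (-1*(-27))*(2*(2 + 1)²*(7 + (2 + 1))) = 27*(2*3²*(7 + 3)) = 27*(2*9*10) = 27*180 = 4860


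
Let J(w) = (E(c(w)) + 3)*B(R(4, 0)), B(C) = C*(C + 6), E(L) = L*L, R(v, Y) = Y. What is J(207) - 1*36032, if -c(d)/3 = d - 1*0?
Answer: -36032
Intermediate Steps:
c(d) = -3*d (c(d) = -3*(d - 1*0) = -3*(d + 0) = -3*d)
E(L) = L²
B(C) = C*(6 + C)
J(w) = 0 (J(w) = ((-3*w)² + 3)*(0*(6 + 0)) = (9*w² + 3)*(0*6) = (3 + 9*w²)*0 = 0)
J(207) - 1*36032 = 0 - 1*36032 = 0 - 36032 = -36032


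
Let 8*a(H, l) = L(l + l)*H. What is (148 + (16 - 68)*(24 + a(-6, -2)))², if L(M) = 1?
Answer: 1125721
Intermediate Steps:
a(H, l) = H/8 (a(H, l) = (1*H)/8 = H/8)
(148 + (16 - 68)*(24 + a(-6, -2)))² = (148 + (16 - 68)*(24 + (⅛)*(-6)))² = (148 - 52*(24 - ¾))² = (148 - 52*93/4)² = (148 - 1209)² = (-1061)² = 1125721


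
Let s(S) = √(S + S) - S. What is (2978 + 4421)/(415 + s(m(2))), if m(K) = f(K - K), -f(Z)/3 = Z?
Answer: 7399/415 ≈ 17.829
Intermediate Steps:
f(Z) = -3*Z
m(K) = 0 (m(K) = -3*(K - K) = -3*0 = 0)
s(S) = -S + √2*√S (s(S) = √(2*S) - S = √2*√S - S = -S + √2*√S)
(2978 + 4421)/(415 + s(m(2))) = (2978 + 4421)/(415 + (-1*0 + √2*√0)) = 7399/(415 + (0 + √2*0)) = 7399/(415 + (0 + 0)) = 7399/(415 + 0) = 7399/415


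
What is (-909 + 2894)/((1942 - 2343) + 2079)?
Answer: 1985/1678 ≈ 1.1830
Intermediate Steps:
(-909 + 2894)/((1942 - 2343) + 2079) = 1985/(-401 + 2079) = 1985/1678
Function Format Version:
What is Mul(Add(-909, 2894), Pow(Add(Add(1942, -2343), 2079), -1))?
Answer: Rational(1985, 1678) ≈ 1.1830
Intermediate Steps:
Mul(Add(-909, 2894), Pow(Add(Add(1942, -2343), 2079), -1)) = Mul(1985, Pow(Add(-401, 2079), -1)) = Mul(1985, Pow(1678, -1)) = Mul(1985, Rational(1, 1678)) = Rational(1985, 1678)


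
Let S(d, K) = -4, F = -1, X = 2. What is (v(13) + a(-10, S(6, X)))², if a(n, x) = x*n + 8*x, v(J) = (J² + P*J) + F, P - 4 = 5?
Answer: 85849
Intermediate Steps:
P = 9 (P = 4 + 5 = 9)
v(J) = -1 + J² + 9*J (v(J) = (J² + 9*J) - 1 = -1 + J² + 9*J)
a(n, x) = 8*x + n*x (a(n, x) = n*x + 8*x = 8*x + n*x)
(v(13) + a(-10, S(6, X)))² = ((-1 + 13² + 9*13) - 4*(8 - 10))² = ((-1 + 169 + 117) - 4*(-2))² = (285 + 8)² = 293² = 85849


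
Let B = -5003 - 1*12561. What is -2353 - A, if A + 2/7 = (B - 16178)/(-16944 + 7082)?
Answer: -81326736/34517 ≈ -2356.1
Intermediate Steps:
B = -17564 (B = -5003 - 12561 = -17564)
A = 108235/34517 (A = -2/7 + (-17564 - 16178)/(-16944 + 7082) = -2/7 - 33742/(-9862) = -2/7 - 33742*(-1/9862) = -2/7 + 16871/4931 = 108235/34517 ≈ 3.1357)
-2353 - A = -2353 - 1*108235/34517 = -2353 - 108235/34517 = -81326736/34517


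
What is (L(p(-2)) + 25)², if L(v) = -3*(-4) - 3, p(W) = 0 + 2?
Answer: 1156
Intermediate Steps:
p(W) = 2
L(v) = 9 (L(v) = 12 - 3 = 9)
(L(p(-2)) + 25)² = (9 + 25)² = 34² = 1156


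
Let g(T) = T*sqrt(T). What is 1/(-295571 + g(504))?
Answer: -295571/87234191977 - 3024*sqrt(14)/87234191977 ≈ -3.5180e-6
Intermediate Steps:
g(T) = T**(3/2)
1/(-295571 + g(504)) = 1/(-295571 + 504**(3/2)) = 1/(-295571 + 3024*sqrt(14))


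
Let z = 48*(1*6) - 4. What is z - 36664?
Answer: -36380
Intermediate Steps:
z = 284 (z = 48*6 - 4 = 288 - 4 = 284)
z - 36664 = 284 - 36664 = -36380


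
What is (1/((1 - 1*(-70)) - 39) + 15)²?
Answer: 231361/1024 ≈ 225.94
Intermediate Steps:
(1/((1 - 1*(-70)) - 39) + 15)² = (1/((1 + 70) - 39) + 15)² = (1/(71 - 39) + 15)² = (1/32 + 15)² = (481/32)² = 231361/1024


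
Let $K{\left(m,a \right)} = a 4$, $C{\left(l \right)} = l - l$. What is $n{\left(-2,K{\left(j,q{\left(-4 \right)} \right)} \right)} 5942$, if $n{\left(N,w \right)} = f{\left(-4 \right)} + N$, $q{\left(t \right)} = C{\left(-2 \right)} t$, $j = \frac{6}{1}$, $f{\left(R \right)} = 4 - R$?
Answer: $35652$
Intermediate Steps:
$C{\left(l \right)} = 0$
$j = 6$ ($j = 6 \cdot 1 = 6$)
$q{\left(t \right)} = 0$ ($q{\left(t \right)} = 0 t = 0$)
$K{\left(m,a \right)} = 4 a$
$n{\left(N,w \right)} = 8 + N$ ($n{\left(N,w \right)} = \left(4 - -4\right) + N = \left(4 + 4\right) + N = 8 + N$)
$n{\left(-2,K{\left(j,q{\left(-4 \right)} \right)} \right)} 5942 = \left(8 - 2\right) 5942 = 6 \cdot 5942 = 35652$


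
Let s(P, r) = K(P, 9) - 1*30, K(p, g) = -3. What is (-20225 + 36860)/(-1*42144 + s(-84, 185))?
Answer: -5545/14059 ≈ -0.39441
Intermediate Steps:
s(P, r) = -33 (s(P, r) = -3 - 1*30 = -3 - 30 = -33)
(-20225 + 36860)/(-1*42144 + s(-84, 185)) = (-20225 + 36860)/(-1*42144 - 33) = 16635/(-42144 - 33) = 16635/(-42177) = 16635*(-1/42177) = -5545/14059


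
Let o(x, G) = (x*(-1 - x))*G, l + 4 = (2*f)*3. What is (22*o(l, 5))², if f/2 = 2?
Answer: 2134440000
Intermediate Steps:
f = 4 (f = 2*2 = 4)
l = 20 (l = -4 + (2*4)*3 = -4 + 8*3 = -4 + 24 = 20)
o(x, G) = G*x*(-1 - x)
(22*o(l, 5))² = (22*(-1*5*20*(1 + 20)))² = (22*(-1*5*20*21))² = (22*(-2100))² = (-46200)² = 2134440000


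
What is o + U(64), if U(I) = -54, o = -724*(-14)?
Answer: 10082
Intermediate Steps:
o = 10136
o + U(64) = 10136 - 54 = 10082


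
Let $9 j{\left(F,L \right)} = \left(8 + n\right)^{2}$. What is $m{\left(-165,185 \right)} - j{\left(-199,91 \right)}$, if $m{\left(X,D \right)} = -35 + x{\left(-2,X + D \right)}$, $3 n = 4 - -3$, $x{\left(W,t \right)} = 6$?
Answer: $- \frac{3310}{81} \approx -40.864$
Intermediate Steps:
$n = \frac{7}{3}$ ($n = \frac{4 - -3}{3} = \frac{4 + 3}{3} = \frac{1}{3} \cdot 7 = \frac{7}{3} \approx 2.3333$)
$m{\left(X,D \right)} = -29$ ($m{\left(X,D \right)} = -35 + 6 = -29$)
$j{\left(F,L \right)} = \frac{961}{81}$ ($j{\left(F,L \right)} = \frac{\left(8 + \frac{7}{3}\right)^{2}}{9} = \frac{\left(\frac{31}{3}\right)^{2}}{9} = \frac{1}{9} \cdot \frac{961}{9} = \frac{961}{81}$)
$m{\left(-165,185 \right)} - j{\left(-199,91 \right)} = -29 - \frac{961}{81} = - \frac{3310}{81}$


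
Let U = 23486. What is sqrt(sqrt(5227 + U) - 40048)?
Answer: sqrt(-40048 + sqrt(28713)) ≈ 199.7*I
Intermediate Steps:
sqrt(sqrt(5227 + U) - 40048) = sqrt(sqrt(5227 + 23486) - 40048) = sqrt(sqrt(28713) - 40048) = sqrt(-40048 + sqrt(28713))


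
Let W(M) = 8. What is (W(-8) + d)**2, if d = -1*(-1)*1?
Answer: 81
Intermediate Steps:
d = 1 (d = 1*1 = 1)
(W(-8) + d)**2 = (8 + 1)**2 = 9**2 = 81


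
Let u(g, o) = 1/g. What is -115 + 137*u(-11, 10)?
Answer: -1402/11 ≈ -127.45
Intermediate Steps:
-115 + 137*u(-11, 10) = -115 + 137/(-11) = -115 + 137*(-1/11) = -115 - 137/11 = -1402/11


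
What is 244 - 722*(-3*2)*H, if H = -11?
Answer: -47408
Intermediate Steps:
244 - 722*(-3*2)*H = 244 - 722*(-3*2)*(-11) = 244 - (-4332)*(-11) = 244 - 722*66 = 244 - 47652 = -47408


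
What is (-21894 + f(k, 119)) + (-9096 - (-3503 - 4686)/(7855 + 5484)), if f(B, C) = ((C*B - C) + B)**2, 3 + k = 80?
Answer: 1109293270878/13339 ≈ 8.3162e+7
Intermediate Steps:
k = 77 (k = -3 + 80 = 77)
f(B, C) = (B - C + B*C)**2 (f(B, C) = ((B*C - C) + B)**2 = ((-C + B*C) + B)**2 = (B - C + B*C)**2)
(-21894 + f(k, 119)) + (-9096 - (-3503 - 4686)/(7855 + 5484)) = (-21894 + (77 - 1*119 + 77*119)**2) + (-9096 - (-3503 - 4686)/(7855 + 5484)) = (-21894 + (77 - 119 + 9163)**2) + (-9096 - (-8189)/13339) = (-21894 + 9121**2) + (-9096 - (-8189)/13339) = (-21894 + 83192641) + (-9096 - 1*(-8189/13339)) = 83170747 + (-9096 + 8189/13339) = 83170747 - 121323355/13339 = 1109293270878/13339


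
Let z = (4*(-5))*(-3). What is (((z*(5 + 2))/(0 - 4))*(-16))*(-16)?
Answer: -26880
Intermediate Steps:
z = 60 (z = -20*(-3) = 60)
(((z*(5 + 2))/(0 - 4))*(-16))*(-16) = (((60*(5 + 2))/(0 - 4))*(-16))*(-16) = (((60*7)/(-4))*(-16))*(-16) = ((420*(-¼))*(-16))*(-16) = -105*(-16)*(-16) = 1680*(-16) = -26880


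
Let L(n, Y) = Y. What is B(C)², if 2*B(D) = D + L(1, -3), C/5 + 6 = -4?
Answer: 2809/4 ≈ 702.25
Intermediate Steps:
C = -50 (C = -30 + 5*(-4) = -30 - 20 = -50)
B(D) = -3/2 + D/2 (B(D) = (D - 3)/2 = (-3 + D)/2 = -3/2 + D/2)
B(C)² = (-3/2 + (½)*(-50))² = (-3/2 - 25)² = (-53/2)² = 2809/4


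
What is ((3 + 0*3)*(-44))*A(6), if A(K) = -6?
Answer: 792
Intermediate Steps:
((3 + 0*3)*(-44))*A(6) = ((3 + 0*3)*(-44))*(-6) = ((3 + 0)*(-44))*(-6) = (3*(-44))*(-6) = -132*(-6) = 792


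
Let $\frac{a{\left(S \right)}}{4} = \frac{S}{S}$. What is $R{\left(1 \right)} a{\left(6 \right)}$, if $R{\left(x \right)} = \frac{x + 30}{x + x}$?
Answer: $62$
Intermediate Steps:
$a{\left(S \right)} = 4$ ($a{\left(S \right)} = 4 \frac{S}{S} = 4 \cdot 1 = 4$)
$R{\left(x \right)} = \frac{30 + x}{2 x}$
$R{\left(1 \right)} a{\left(6 \right)} = \frac{30 + 1}{2 \cdot 1} \cdot 4 = \frac{1}{2} \cdot 1 \cdot 31 \cdot 4 = \frac{31}{2} \cdot 4 = 62$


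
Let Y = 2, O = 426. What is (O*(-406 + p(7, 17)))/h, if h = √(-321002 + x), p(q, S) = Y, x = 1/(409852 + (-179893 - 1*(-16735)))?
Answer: 172104*I*√19535517128768578/79189267387 ≈ 303.76*I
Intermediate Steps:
x = 1/246694 (x = 1/(409852 + (-179893 + 16735)) = 1/(409852 - 163158) = 1/246694 ≈ 4.0536e-6)
p(q, S) = 2
h = I*√19535517128768578/246694 (h = √(-321002 + 1/246694) = √(-79189267387/246694) = I*√19535517128768578/246694 ≈ 566.57*I)
(O*(-406 + p(7, 17)))/h = (426*(-406 + 2))/((I*√19535517128768578/246694)) = (426*(-404))*(-I*√19535517128768578/79189267387) = -(-172104)*I*√19535517128768578/79189267387 = 172104*I*√19535517128768578/79189267387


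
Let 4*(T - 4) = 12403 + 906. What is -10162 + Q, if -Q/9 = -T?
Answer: 79277/4 ≈ 19819.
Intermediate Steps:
T = 13325/4 (T = 4 + (12403 + 906)/4 = 4 + (1/4)*13309 = 4 + 13309/4 = 13325/4 ≈ 3331.3)
Q = 119925/4 (Q = -(-9)*13325/4 = -9*(-13325/4) = 119925/4 ≈ 29981.)
-10162 + Q = -10162 + 119925/4 = 79277/4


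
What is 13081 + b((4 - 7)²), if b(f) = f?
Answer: 13090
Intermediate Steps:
13081 + b((4 - 7)²) = 13081 + (4 - 7)² = 13081 + (-3)² = 13081 + 9 = 13090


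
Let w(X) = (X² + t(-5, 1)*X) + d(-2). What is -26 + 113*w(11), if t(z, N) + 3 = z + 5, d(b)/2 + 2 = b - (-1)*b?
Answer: 8562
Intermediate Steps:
d(b) = -4 + 4*b (d(b) = -4 + 2*(b - (-1)*b) = -4 + 2*(b + b) = -4 + 2*(2*b) = -4 + 4*b)
t(z, N) = 2 + z (t(z, N) = -3 + (z + 5) = -3 + (5 + z) = 2 + z)
w(X) = -12 + X² - 3*X (w(X) = (X² + (2 - 5)*X) + (-4 + 4*(-2)) = (X² - 3*X) + (-4 - 8) = (X² - 3*X) - 12 = -12 + X² - 3*X)
-26 + 113*w(11) = -26 + 113*(-12 + 11² - 3*11) = -26 + 113*(-12 + 121 - 33) = -26 + 113*76 = -26 + 8588 = 8562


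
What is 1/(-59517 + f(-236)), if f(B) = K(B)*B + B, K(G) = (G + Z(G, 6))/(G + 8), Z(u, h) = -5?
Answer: -57/3420140 ≈ -1.6666e-5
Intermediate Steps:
K(G) = (-5 + G)/(8 + G) (K(G) = (G - 5)/(G + 8) = (-5 + G)/(8 + G))
f(B) = B + B*(-5 + B)/(8 + B) (f(B) = ((-5 + B)/(8 + B))*B + B = B*(-5 + B)/(8 + B) + B = B + B*(-5 + B)/(8 + B))
1/(-59517 + f(-236)) = 1/(-59517 - 236*(3 + 2*(-236))/(8 - 236)) = 1/(-59517 - 236*(3 - 472)/(-228)) = 1/(-59517 - 236*(-1/228)*(-469)) = 1/(-59517 - 27671/57) = 1/(-3420140/57) = -57/3420140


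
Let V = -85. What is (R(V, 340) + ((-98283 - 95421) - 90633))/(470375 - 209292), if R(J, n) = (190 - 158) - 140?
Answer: -284445/261083 ≈ -1.0895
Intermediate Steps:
R(J, n) = -108 (R(J, n) = 32 - 140 = -108)
(R(V, 340) + ((-98283 - 95421) - 90633))/(470375 - 209292) = (-108 + ((-98283 - 95421) - 90633))/(470375 - 209292) = (-108 + (-193704 - 90633))/261083 = (-108 - 284337)*(1/261083) = -284445*1/261083 = -284445/261083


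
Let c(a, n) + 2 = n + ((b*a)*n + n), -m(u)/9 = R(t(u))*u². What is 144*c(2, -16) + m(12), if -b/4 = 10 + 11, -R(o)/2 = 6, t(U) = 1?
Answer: 397728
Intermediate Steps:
R(o) = -12 (R(o) = -2*6 = -12)
b = -84 (b = -4*(10 + 11) = -4*21 = -84)
m(u) = 108*u² (m(u) = -(-108)*u² = 108*u²)
c(a, n) = -2 + 2*n - 84*a*n (c(a, n) = -2 + (n + ((-84*a)*n + n)) = -2 + (n + (-84*a*n + n)) = -2 + (n + (n - 84*a*n)) = -2 + (2*n - 84*a*n) = -2 + 2*n - 84*a*n)
144*c(2, -16) + m(12) = 144*(-2 + 2*(-16) - 84*2*(-16)) + 108*12² = 144*(-2 - 32 + 2688) + 108*144 = 144*2654 + 15552 = 382176 + 15552 = 397728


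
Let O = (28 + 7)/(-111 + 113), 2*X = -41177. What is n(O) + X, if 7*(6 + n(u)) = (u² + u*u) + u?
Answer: -41009/2 ≈ -20505.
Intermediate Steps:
X = -41177/2 (X = (½)*(-41177) = -41177/2 ≈ -20589.)
O = 35/2 ≈ 17.500
n(u) = -6 + u/7 + 2*u²/7 (n(u) = -6 + ((u² + u*u) + u)/7 = -6 + ((u² + u²) + u)/7 = -6 + (2*u² + u)/7 = -6 + (u + 2*u²)/7 = -6 + (u/7 + 2*u²/7) = -6 + u/7 + 2*u²/7)
n(O) + X = (-6 + (⅐)*(35/2) + 2*(35/2)²/7) - 41177/2 = (-6 + 5/2 + (2/7)*(1225/4)) - 41177/2 = (-6 + 5/2 + 175/2) - 41177/2 = 84 - 41177/2 = -41009/2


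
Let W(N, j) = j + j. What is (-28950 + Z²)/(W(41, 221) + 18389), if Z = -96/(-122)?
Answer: -35906882/23356717 ≈ -1.5373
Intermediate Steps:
Z = 48/61 (Z = -96*(-1/122) = 48/61 ≈ 0.78689)
W(N, j) = 2*j
(-28950 + Z²)/(W(41, 221) + 18389) = (-28950 + (48/61)²)/(2*221 + 18389) = (-28950 + 2304/3721)/(442 + 18389) = -107720646/3721/18831 = -107720646/3721*1/18831 = -35906882/23356717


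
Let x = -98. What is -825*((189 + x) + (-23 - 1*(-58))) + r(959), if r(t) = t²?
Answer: 815731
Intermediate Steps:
-825*((189 + x) + (-23 - 1*(-58))) + r(959) = -825*((189 - 98) + (-23 - 1*(-58))) + 959² = -825*(91 + (-23 + 58)) + 919681 = -825*(91 + 35) + 919681 = -825*126 + 919681 = -103950 + 919681 = 815731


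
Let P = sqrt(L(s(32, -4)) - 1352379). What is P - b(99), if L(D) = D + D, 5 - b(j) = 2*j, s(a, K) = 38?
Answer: 193 + I*sqrt(1352303) ≈ 193.0 + 1162.9*I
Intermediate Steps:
b(j) = 5 - 2*j
L(D) = 2*D
P = I*sqrt(1352303) (P = sqrt(2*38 - 1352379) = sqrt(76 - 1352379) = sqrt(-1352303) = I*sqrt(1352303) ≈ 1162.9*I)
P - b(99) = I*sqrt(1352303) - (5 - 2*99) = I*sqrt(1352303) - (5 - 198) = I*sqrt(1352303) - 1*(-193) = I*sqrt(1352303) + 193 = 193 + I*sqrt(1352303)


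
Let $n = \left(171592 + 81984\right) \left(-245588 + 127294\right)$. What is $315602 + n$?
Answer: $-29996203742$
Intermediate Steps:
$n = -29996519344$ ($n = 253576 \left(-118294\right) = -29996519344$)
$315602 + n = 315602 - 29996519344 = -29996203742$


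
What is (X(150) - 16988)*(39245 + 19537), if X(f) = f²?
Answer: 324006384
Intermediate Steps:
(X(150) - 16988)*(39245 + 19537) = (150² - 16988)*(39245 + 19537) = (22500 - 16988)*58782 = 5512*58782 = 324006384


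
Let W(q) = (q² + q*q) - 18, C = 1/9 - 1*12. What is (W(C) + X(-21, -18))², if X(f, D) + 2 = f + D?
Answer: 328298161/6561 ≈ 50038.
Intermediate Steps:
X(f, D) = -2 + D + f (X(f, D) = -2 + (f + D) = -2 + (D + f) = -2 + D + f)
C = -107/9 (C = ⅑ - 12 = -107/9 ≈ -11.889)
W(q) = -18 + 2*q² (W(q) = (q² + q²) - 18 = 2*q² - 18 = -18 + 2*q²)
(W(C) + X(-21, -18))² = ((-18 + 2*(-107/9)²) + (-2 - 18 - 21))² = ((-18 + 2*(11449/81)) - 41)² = ((-18 + 22898/81) - 41)² = (21440/81 - 41)² = (18119/81)² = 328298161/6561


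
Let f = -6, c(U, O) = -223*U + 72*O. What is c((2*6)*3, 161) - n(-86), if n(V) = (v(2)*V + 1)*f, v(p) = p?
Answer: 2538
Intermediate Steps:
n(V) = -6 - 12*V (n(V) = (2*V + 1)*(-6) = (1 + 2*V)*(-6) = -6 - 12*V)
c((2*6)*3, 161) - n(-86) = (-223*2*6*3 + 72*161) - (-6 - 12*(-86)) = (-2676*3 + 11592) - (-6 + 1032) = (-223*36 + 11592) - 1*1026 = (-8028 + 11592) - 1026 = 3564 - 1026 = 2538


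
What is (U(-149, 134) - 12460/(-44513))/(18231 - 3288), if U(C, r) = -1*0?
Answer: 1780/95022537 ≈ 1.8732e-5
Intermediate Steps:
U(C, r) = 0
(U(-149, 134) - 12460/(-44513))/(18231 - 3288) = (0 - 12460/(-44513))/(18231 - 3288) = (0 - 12460*(-1/44513))/14943 = (0 + 1780/6359)*(1/14943) = (1780/6359)*(1/14943) = 1780/95022537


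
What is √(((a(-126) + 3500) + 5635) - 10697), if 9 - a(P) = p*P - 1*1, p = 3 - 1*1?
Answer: 10*I*√13 ≈ 36.056*I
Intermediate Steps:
p = 2 (p = 3 - 1 = 2)
a(P) = 10 - 2*P (a(P) = 9 - (2*P - 1*1) = 9 - (2*P - 1) = 9 - (-1 + 2*P) = 9 + (1 - 2*P) = 10 - 2*P)
√(((a(-126) + 3500) + 5635) - 10697) = √((((10 - 2*(-126)) + 3500) + 5635) - 10697) = √((((10 + 252) + 3500) + 5635) - 10697) = √(((262 + 3500) + 5635) - 10697) = √((3762 + 5635) - 10697) = √(9397 - 10697) = √(-1300) = 10*I*√13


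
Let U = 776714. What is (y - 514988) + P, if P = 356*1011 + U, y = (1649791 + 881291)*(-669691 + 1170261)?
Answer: 1266984338382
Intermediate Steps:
y = 1266983716740 (y = 2531082*500570 = 1266983716740)
P = 1136630 (P = 356*1011 + 776714 = 359916 + 776714 = 1136630)
(y - 514988) + P = (1266983716740 - 514988) + 1136630 = 1266983201752 + 1136630 = 1266984338382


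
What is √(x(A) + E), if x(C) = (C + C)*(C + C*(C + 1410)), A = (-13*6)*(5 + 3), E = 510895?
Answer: √613388719 ≈ 24767.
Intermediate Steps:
A = -624 (A = -78*8 = -624)
x(C) = 2*C*(C + C*(1410 + C)) (x(C) = (2*C)*(C + C*(1410 + C)) = 2*C*(C + C*(1410 + C)))
√(x(A) + E) = √(2*(-624)²*(1411 - 624) + 510895) = √(2*389376*787 + 510895) = √(612877824 + 510895) = √613388719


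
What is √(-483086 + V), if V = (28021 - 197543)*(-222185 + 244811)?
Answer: I*√3836087858 ≈ 61936.0*I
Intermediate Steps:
V = -3835604772 (V = -169522*22626 = -3835604772)
√(-483086 + V) = √(-483086 - 3835604772) = √(-3836087858) = I*√3836087858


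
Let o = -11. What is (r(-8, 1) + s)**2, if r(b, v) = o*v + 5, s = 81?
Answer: 5625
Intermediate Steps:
r(b, v) = 5 - 11*v (r(b, v) = -11*v + 5 = 5 - 11*v)
(r(-8, 1) + s)**2 = ((5 - 11*1) + 81)**2 = ((5 - 11) + 81)**2 = (-6 + 81)**2 = 75**2 = 5625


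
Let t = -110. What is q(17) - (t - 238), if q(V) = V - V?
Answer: 348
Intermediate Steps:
q(V) = 0
q(17) - (t - 238) = 0 - (-110 - 238) = 0 - 1*(-348) = 0 + 348 = 348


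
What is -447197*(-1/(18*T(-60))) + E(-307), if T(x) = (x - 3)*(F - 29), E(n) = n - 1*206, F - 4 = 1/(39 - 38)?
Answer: -13514611/27216 ≈ -496.57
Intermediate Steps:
F = 5 (F = 4 + 1/(39 - 38) = 4 + 1/1 = 4 + 1 = 5)
E(n) = -206 + n (E(n) = n - 206 = -206 + n)
T(x) = 72 - 24*x (T(x) = (x - 3)*(5 - 29) = (-3 + x)*(-24) = 72 - 24*x)
-447197*(-1/(18*T(-60))) + E(-307) = -447197*(-1/(18*(72 - 24*(-60)))) + (-206 - 307) = -447197*(-1/(18*(72 + 1440))) - 513 = -447197/((-18*1512)) - 513 = -447197/(-27216) - 513 = -447197*(-1/27216) - 513 = 447197/27216 - 513 = -13514611/27216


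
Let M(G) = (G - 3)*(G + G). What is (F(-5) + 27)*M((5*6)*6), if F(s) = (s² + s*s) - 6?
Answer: 4524120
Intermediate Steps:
F(s) = -6 + 2*s² (F(s) = (s² + s²) - 6 = 2*s² - 6 = -6 + 2*s²)
M(G) = 2*G*(-3 + G) (M(G) = (-3 + G)*(2*G) = 2*G*(-3 + G))
(F(-5) + 27)*M((5*6)*6) = ((-6 + 2*(-5)²) + 27)*(2*((5*6)*6)*(-3 + (5*6)*6)) = ((-6 + 2*25) + 27)*(2*(30*6)*(-3 + 30*6)) = ((-6 + 50) + 27)*(2*180*(-3 + 180)) = (44 + 27)*(2*180*177) = 71*63720 = 4524120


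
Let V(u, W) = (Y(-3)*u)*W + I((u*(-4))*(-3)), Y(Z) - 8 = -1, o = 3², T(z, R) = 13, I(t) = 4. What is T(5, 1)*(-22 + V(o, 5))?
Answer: 3861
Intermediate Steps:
o = 9
Y(Z) = 7 (Y(Z) = 8 - 1 = 7)
V(u, W) = 4 + 7*W*u (V(u, W) = (7*u)*W + 4 = 7*W*u + 4 = 4 + 7*W*u)
T(5, 1)*(-22 + V(o, 5)) = 13*(-22 + (4 + 7*5*9)) = 13*(-22 + (4 + 315)) = 13*(-22 + 319) = 13*297 = 3861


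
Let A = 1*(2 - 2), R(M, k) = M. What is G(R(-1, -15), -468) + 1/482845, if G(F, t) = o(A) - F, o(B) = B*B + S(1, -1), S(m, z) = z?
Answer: 1/482845 ≈ 2.0711e-6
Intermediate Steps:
A = 0 (A = 1*0 = 0)
o(B) = -1 + B² (o(B) = B*B - 1 = B² - 1 = -1 + B²)
G(F, t) = -1 - F (G(F, t) = (-1 + 0²) - F = (-1 + 0) - F = -1 - F)
G(R(-1, -15), -468) + 1/482845 = (-1 - 1*(-1)) + 1/482845 = (-1 + 1) + 1/482845 = 0 + 1/482845 = 1/482845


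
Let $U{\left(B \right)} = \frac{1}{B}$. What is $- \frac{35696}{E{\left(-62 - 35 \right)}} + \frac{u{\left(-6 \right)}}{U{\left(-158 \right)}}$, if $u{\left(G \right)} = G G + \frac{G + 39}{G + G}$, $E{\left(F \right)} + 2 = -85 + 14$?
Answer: $- \frac{695619}{146} \approx -4764.5$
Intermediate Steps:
$E{\left(F \right)} = -73$ ($E{\left(F \right)} = -2 + \left(-85 + 14\right) = -2 - 71 = -73$)
$u{\left(G \right)} = G^{2} + \frac{39 + G}{2 G}$
$- \frac{35696}{E{\left(-62 - 35 \right)}} + \frac{u{\left(-6 \right)}}{U{\left(-158 \right)}} = - \frac{35696}{-73} + \frac{\frac{1}{2} \frac{1}{-6} \left(39 - 6 + 2 \left(-6\right)^{3}\right)}{\frac{1}{-158}} = \left(-35696\right) \left(- \frac{1}{73}\right) + \frac{\frac{1}{2} \left(- \frac{1}{6}\right) \left(39 - 6 + 2 \left(-216\right)\right)}{- \frac{1}{158}} = \frac{35696}{73} + \frac{1}{2} \left(- \frac{1}{6}\right) \left(39 - 6 - 432\right) \left(-158\right) = \frac{35696}{73} + \frac{1}{2} \left(- \frac{1}{6}\right) \left(-399\right) \left(-158\right) = \frac{35696}{73} + \frac{133}{4} \left(-158\right) = \frac{35696}{73} - \frac{10507}{2} = - \frac{695619}{146}$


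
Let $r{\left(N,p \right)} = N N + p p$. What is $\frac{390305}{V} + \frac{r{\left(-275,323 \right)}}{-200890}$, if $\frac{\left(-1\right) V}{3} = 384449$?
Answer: $- \frac{142978888744}{115847939415} \approx -1.2342$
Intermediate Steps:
$V = -1153347$ ($V = \left(-3\right) 384449 = -1153347$)
$r{\left(N,p \right)} = N^{2} + p^{2}$
$\frac{390305}{V} + \frac{r{\left(-275,323 \right)}}{-200890} = \frac{390305}{-1153347} + \frac{\left(-275\right)^{2} + 323^{2}}{-200890} = 390305 \left(- \frac{1}{1153347}\right) + \left(75625 + 104329\right) \left(- \frac{1}{200890}\right) = - \frac{390305}{1153347} + 179954 \left(- \frac{1}{200890}\right) = - \frac{390305}{1153347} - \frac{89977}{100445} = - \frac{142978888744}{115847939415}$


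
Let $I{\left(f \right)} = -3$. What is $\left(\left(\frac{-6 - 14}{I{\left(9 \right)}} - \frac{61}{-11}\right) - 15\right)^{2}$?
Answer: $\frac{8464}{1089} \approx 7.7723$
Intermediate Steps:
$\left(\left(\frac{-6 - 14}{I{\left(9 \right)}} - \frac{61}{-11}\right) - 15\right)^{2} = \left(\left(\frac{-6 - 14}{-3} - \frac{61}{-11}\right) - 15\right)^{2} = \left(\left(\left(-6 - 14\right) \left(- \frac{1}{3}\right) - - \frac{61}{11}\right) - 15\right)^{2} = \left(\left(\left(-20\right) \left(- \frac{1}{3}\right) + \frac{61}{11}\right) - 15\right)^{2} = \left(\left(\frac{20}{3} + \frac{61}{11}\right) - 15\right)^{2} = \left(\frac{403}{33} - 15\right)^{2} = \left(- \frac{92}{33}\right)^{2} = \frac{8464}{1089}$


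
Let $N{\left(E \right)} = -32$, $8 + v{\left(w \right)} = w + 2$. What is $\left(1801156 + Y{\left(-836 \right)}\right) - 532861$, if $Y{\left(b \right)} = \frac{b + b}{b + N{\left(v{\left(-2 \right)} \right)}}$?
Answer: $\frac{275220433}{217} \approx 1.2683 \cdot 10^{6}$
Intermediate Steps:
$v{\left(w \right)} = -6 + w$ ($v{\left(w \right)} = -8 + \left(w + 2\right) = -8 + \left(2 + w\right) = -6 + w$)
$Y{\left(b \right)} = \frac{2 b}{-32 + b}$ ($Y{\left(b \right)} = \frac{b + b}{b - 32} = \frac{2 b}{-32 + b}$)
$\left(1801156 + Y{\left(-836 \right)}\right) - 532861 = \left(1801156 + 2 \left(-836\right) \frac{1}{-32 - 836}\right) - 532861 = \left(1801156 + 2 \left(-836\right) \frac{1}{-868}\right) - 532861 = \left(1801156 + 2 \left(-836\right) \left(- \frac{1}{868}\right)\right) - 532861 = \left(1801156 + \frac{418}{217}\right) - 532861 = \frac{390851270}{217} - 532861 = \frac{275220433}{217}$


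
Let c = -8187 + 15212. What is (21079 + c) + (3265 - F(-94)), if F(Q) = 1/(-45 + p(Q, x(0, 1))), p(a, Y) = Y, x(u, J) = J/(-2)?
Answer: 2854581/91 ≈ 31369.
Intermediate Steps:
x(u, J) = -J/2 (x(u, J) = J*(-1/2) = -J/2)
F(Q) = -2/91 (F(Q) = 1/(-45 - 1/2*1) = 1/(-45 - 1/2) = 1/(-91/2) = -2/91)
c = 7025
(21079 + c) + (3265 - F(-94)) = (21079 + 7025) + (3265 - 1*(-2/91)) = 28104 + (3265 + 2/91) = 28104 + 297117/91 = 2854581/91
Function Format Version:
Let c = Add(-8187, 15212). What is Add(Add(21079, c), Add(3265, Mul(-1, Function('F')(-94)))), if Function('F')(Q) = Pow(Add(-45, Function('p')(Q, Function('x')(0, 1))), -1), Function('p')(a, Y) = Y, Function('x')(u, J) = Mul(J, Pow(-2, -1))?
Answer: Rational(2854581, 91) ≈ 31369.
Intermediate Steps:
Function('x')(u, J) = Mul(Rational(-1, 2), J) (Function('x')(u, J) = Mul(J, Rational(-1, 2)) = Mul(Rational(-1, 2), J))
Function('F')(Q) = Rational(-2, 91) (Function('F')(Q) = Pow(Add(-45, Mul(Rational(-1, 2), 1)), -1) = Pow(Add(-45, Rational(-1, 2)), -1) = Pow(Rational(-91, 2), -1) = Rational(-2, 91))
c = 7025
Add(Add(21079, c), Add(3265, Mul(-1, Function('F')(-94)))) = Add(Add(21079, 7025), Add(3265, Mul(-1, Rational(-2, 91)))) = Add(28104, Add(3265, Rational(2, 91))) = Add(28104, Rational(297117, 91)) = Rational(2854581, 91)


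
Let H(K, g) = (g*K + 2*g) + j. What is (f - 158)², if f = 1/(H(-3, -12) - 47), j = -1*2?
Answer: 34187409/1369 ≈ 24973.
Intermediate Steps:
j = -2
H(K, g) = -2 + 2*g + K*g (H(K, g) = (g*K + 2*g) - 2 = (K*g + 2*g) - 2 = (2*g + K*g) - 2 = -2 + 2*g + K*g)
f = -1/37 (f = 1/((-2 + 2*(-12) - 3*(-12)) - 47) = 1/((-2 - 24 + 36) - 47) = 1/(10 - 47) = 1/(-37) = -1/37 ≈ -0.027027)
(f - 158)² = (-1/37 - 158)² = (-5847/37)² = 34187409/1369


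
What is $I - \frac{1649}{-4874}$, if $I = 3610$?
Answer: $\frac{17596789}{4874} \approx 3610.3$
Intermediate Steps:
$I - \frac{1649}{-4874} = 3610 - \frac{1649}{-4874} = 3610 - - \frac{1649}{4874} = 3610 + \frac{1649}{4874} = \frac{17596789}{4874}$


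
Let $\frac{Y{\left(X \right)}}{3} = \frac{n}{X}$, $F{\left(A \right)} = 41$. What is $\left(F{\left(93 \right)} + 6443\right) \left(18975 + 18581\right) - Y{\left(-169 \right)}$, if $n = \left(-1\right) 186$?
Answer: $\frac{41153714018}{169} \approx 2.4351 \cdot 10^{8}$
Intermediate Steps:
$n = -186$
$Y{\left(X \right)} = - \frac{558}{X}$ ($Y{\left(X \right)} = 3 \left(- \frac{186}{X}\right) = - \frac{558}{X}$)
$\left(F{\left(93 \right)} + 6443\right) \left(18975 + 18581\right) - Y{\left(-169 \right)} = \left(41 + 6443\right) \left(18975 + 18581\right) - - \frac{558}{-169} = 6484 \cdot 37556 - \left(-558\right) \left(- \frac{1}{169}\right) = 243513104 - \frac{558}{169} = \frac{41153714018}{169}$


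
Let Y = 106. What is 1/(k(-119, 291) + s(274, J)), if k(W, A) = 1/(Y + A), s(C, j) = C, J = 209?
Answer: 397/108779 ≈ 0.0036496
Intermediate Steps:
k(W, A) = 1/(106 + A)
1/(k(-119, 291) + s(274, J)) = 1/(1/(106 + 291) + 274) = 1/(1/397 + 274) = 1/(108779/397) = 397/108779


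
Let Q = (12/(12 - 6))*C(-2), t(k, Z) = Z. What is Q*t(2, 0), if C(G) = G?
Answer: 0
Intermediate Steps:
Q = -4 (Q = (12/(12 - 6))*(-2) = (12/6)*(-2) = (12*(⅙))*(-2) = 2*(-2) = -4)
Q*t(2, 0) = -4*0 = 0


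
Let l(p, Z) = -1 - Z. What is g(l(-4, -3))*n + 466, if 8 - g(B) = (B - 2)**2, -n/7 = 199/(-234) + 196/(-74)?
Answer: 2865574/4329 ≈ 661.95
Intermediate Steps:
n = 212065/8658 (n = -7*(199/(-234) + 196/(-74)) = -7*(199*(-1/234) + 196*(-1/74)) = -7*(-199/234 - 98/37) = -7*(-30295/8658) = 212065/8658 ≈ 24.494)
g(B) = 8 - (-2 + B)**2 (g(B) = 8 - (B - 2)**2 = 8 - (-2 + B)**2)
g(l(-4, -3))*n + 466 = (8 - (-2 + (-1 - 1*(-3)))**2)*(212065/8658) + 466 = (8 - (-2 + (-1 + 3))**2)*(212065/8658) + 466 = (8 - (-2 + 2)**2)*(212065/8658) + 466 = (8 - 1*0**2)*(212065/8658) + 466 = (8 - 1*0)*(212065/8658) + 466 = (8 + 0)*(212065/8658) + 466 = 8*(212065/8658) + 466 = 848260/4329 + 466 = 2865574/4329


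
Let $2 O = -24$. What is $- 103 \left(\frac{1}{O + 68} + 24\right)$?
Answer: $- \frac{138535}{56} \approx -2473.8$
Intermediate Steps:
$O = -12$ ($O = \frac{1}{2} \left(-24\right) = -12$)
$- 103 \left(\frac{1}{O + 68} + 24\right) = - 103 \left(\frac{1}{-12 + 68} + 24\right) = - 103 \left(\frac{1}{56} + 24\right) = \left(-103\right) \frac{1345}{56} = - \frac{138535}{56}$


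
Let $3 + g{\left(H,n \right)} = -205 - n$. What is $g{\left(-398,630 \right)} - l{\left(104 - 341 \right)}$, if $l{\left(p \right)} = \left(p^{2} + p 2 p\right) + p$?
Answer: $-169108$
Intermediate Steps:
$g{\left(H,n \right)} = -208 - n$ ($g{\left(H,n \right)} = -3 - \left(205 + n\right) = -208 - n$)
$l{\left(p \right)} = p + 3 p^{2}$ ($l{\left(p \right)} = \left(p^{2} + 2 p p\right) + p = \left(p^{2} + 2 p^{2}\right) + p = 3 p^{2} + p = p + 3 p^{2}$)
$g{\left(-398,630 \right)} - l{\left(104 - 341 \right)} = \left(-208 - 630\right) - \left(104 - 341\right) \left(1 + 3 \left(104 - 341\right)\right) = -838 - - 237 \left(1 + 3 \left(-237\right)\right) = -838 - - 237 \left(1 - 711\right) = -838 - \left(-237\right) \left(-710\right) = -838 - 168270 = -169108$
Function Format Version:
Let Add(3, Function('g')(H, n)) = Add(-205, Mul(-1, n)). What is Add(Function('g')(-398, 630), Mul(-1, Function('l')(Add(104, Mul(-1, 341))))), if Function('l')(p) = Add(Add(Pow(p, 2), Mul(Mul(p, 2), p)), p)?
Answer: -169108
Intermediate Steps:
Function('g')(H, n) = Add(-208, Mul(-1, n)) (Function('g')(H, n) = Add(-3, Add(-205, Mul(-1, n))) = Add(-208, Mul(-1, n)))
Function('l')(p) = Add(p, Mul(3, Pow(p, 2))) (Function('l')(p) = Add(Add(Pow(p, 2), Mul(Mul(2, p), p)), p) = Add(Add(Pow(p, 2), Mul(2, Pow(p, 2))), p) = Add(Mul(3, Pow(p, 2)), p) = Add(p, Mul(3, Pow(p, 2))))
Add(Function('g')(-398, 630), Mul(-1, Function('l')(Add(104, Mul(-1, 341))))) = Add(Add(-208, Mul(-1, 630)), Mul(-1, Mul(Add(104, Mul(-1, 341)), Add(1, Mul(3, Add(104, Mul(-1, 341))))))) = Add(Add(-208, -630), Mul(-1, Mul(Add(104, -341), Add(1, Mul(3, Add(104, -341)))))) = Add(-838, Mul(-1, Mul(-237, Add(1, Mul(3, -237))))) = Add(-838, Mul(-1, Mul(-237, Add(1, -711)))) = Add(-838, Mul(-1, Mul(-237, -710))) = Add(-838, Mul(-1, 168270)) = Add(-838, -168270) = -169108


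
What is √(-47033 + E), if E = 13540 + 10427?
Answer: I*√23066 ≈ 151.88*I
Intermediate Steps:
E = 23967
√(-47033 + E) = √(-47033 + 23967) = √(-23066) = I*√23066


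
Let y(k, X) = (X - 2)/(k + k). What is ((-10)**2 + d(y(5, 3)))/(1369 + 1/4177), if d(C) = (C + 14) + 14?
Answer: 764391/8169020 ≈ 0.093572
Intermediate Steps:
y(k, X) = (-2 + X)/(2*k) (y(k, X) = (-2 + X)/((2*k)) = (-2 + X)*(1/(2*k)) = (-2 + X)/(2*k))
d(C) = 28 + C (d(C) = (14 + C) + 14 = 28 + C)
((-10)**2 + d(y(5, 3)))/(1369 + 1/4177) = ((-10)**2 + (28 + (1/2)*(-2 + 3)/5))/(1369 + 1/4177) = (100 + (28 + (1/2)*(1/5)*1))/(1369 + 1/4177) = (100 + (28 + 1/10))/(5718314/4177) = (100 + 281/10)*(4177/5718314) = (1281/10)*(4177/5718314) = 764391/8169020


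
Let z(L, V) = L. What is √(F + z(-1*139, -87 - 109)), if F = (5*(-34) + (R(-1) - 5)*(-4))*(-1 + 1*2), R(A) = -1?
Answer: I*√285 ≈ 16.882*I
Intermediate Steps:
F = -146 (F = (5*(-34) + (-1 - 5)*(-4))*(-1 + 1*2) = (-170 - 6*(-4))*(-1 + 2) = (-170 + 24)*1 = -146*1 = -146)
√(F + z(-1*139, -87 - 109)) = √(-146 - 1*139) = √(-146 - 139) = √(-285) = I*√285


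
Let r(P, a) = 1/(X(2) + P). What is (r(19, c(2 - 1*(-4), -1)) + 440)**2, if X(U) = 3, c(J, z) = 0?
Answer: 93721761/484 ≈ 1.9364e+5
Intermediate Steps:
r(P, a) = 1/(3 + P)
(r(19, c(2 - 1*(-4), -1)) + 440)**2 = (1/(3 + 19) + 440)**2 = (1/22 + 440)**2 = (9681/22)**2 = 93721761/484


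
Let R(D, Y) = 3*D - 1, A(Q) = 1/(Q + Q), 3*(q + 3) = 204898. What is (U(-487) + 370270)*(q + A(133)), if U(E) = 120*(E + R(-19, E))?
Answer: 8307780211495/399 ≈ 2.0822e+10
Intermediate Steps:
q = 204889/3 (q = -3 + (⅓)*204898 = -3 + 204898/3 = 204889/3 ≈ 68296.)
A(Q) = 1/(2*Q)
R(D, Y) = -1 + 3*D
U(E) = -6960 + 120*E (U(E) = 120*(E + (-1 + 3*(-19))) = 120*(E + (-1 - 57)) = 120*(E - 58) = 120*(-58 + E) = -6960 + 120*E)
(U(-487) + 370270)*(q + A(133)) = ((-6960 + 120*(-487)) + 370270)*(204889/3 + (½)/133) = ((-6960 - 58440) + 370270)*(204889/3 + (½)*(1/133)) = (-65400 + 370270)*(204889/3 + 1/266) = 304870*(54500477/798) = 8307780211495/399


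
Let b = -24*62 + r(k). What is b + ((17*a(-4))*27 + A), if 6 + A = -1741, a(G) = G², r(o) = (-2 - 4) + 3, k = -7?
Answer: 4106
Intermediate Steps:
r(o) = -3 (r(o) = -6 + 3 = -3)
A = -1747 (A = -6 - 1741 = -1747)
b = -1491 (b = -24*62 - 3 = -1488 - 3 = -1491)
b + ((17*a(-4))*27 + A) = -1491 + ((17*(-4)²)*27 - 1747) = -1491 + ((17*16)*27 - 1747) = -1491 + (272*27 - 1747) = -1491 + (7344 - 1747) = -1491 + 5597 = 4106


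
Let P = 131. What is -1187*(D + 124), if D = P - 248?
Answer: -8309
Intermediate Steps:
D = -117 (D = 131 - 248 = -117)
-1187*(D + 124) = -1187*(-117 + 124) = -1187*7 = -8309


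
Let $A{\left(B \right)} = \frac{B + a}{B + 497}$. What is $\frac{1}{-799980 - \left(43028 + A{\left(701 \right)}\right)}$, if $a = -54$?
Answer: $- \frac{1198}{1009924231} \approx -1.1862 \cdot 10^{-6}$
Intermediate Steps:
$A{\left(B \right)} = \frac{-54 + B}{497 + B}$ ($A{\left(B \right)} = \frac{B - 54}{B + 497} = \frac{-54 + B}{497 + B}$)
$\frac{1}{-799980 - \left(43028 + A{\left(701 \right)}\right)} = \frac{1}{-799980 - \left(43028 + \frac{-54 + 701}{497 + 701}\right)} = \frac{1}{-799980 - \left(43028 + \frac{1}{1198} \cdot 647\right)} = \frac{1}{-799980 - \frac{51548191}{1198}} = \frac{1}{- \frac{1009924231}{1198}} = - \frac{1198}{1009924231}$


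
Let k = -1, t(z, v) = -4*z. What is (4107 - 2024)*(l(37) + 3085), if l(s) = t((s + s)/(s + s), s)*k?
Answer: 6434387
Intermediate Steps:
l(s) = 4 (l(s) = -4*(s + s)/(s + s)*(-1) = -4*2*s/(2*s)*(-1) = -4*2*s*1/(2*s)*(-1) = -4*1*(-1) = -4*(-1) = 4)
(4107 - 2024)*(l(37) + 3085) = (4107 - 2024)*(4 + 3085) = 2083*3089 = 6434387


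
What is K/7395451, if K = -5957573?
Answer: -5957573/7395451 ≈ -0.80557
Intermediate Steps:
K/7395451 = -5957573/7395451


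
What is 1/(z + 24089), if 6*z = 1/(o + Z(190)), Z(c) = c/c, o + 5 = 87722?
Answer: 526308/12678233413 ≈ 4.1513e-5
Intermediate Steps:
o = 87717 (o = -5 + 87722 = 87717)
Z(c) = 1
z = 1/526308 (z = 1/(6*(87717 + 1)) = (⅙)/87718 = (⅙)*(1/87718) = 1/526308 ≈ 1.9000e-6)
1/(z + 24089) = 1/(1/526308 + 24089) = 1/(12678233413/526308) = 526308/12678233413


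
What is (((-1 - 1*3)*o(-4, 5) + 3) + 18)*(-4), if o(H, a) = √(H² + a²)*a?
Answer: -84 + 80*√41 ≈ 428.25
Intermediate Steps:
o(H, a) = a*√(H² + a²)
(((-1 - 1*3)*o(-4, 5) + 3) + 18)*(-4) = (((-1 - 1*3)*(5*√((-4)² + 5²)) + 3) + 18)*(-4) = (((-1 - 3)*(5*√(16 + 25)) + 3) + 18)*(-4) = ((-20*√41 + 3) + 18)*(-4) = ((3 - 20*√41) + 18)*(-4) = (21 - 20*√41)*(-4) = -84 + 80*√41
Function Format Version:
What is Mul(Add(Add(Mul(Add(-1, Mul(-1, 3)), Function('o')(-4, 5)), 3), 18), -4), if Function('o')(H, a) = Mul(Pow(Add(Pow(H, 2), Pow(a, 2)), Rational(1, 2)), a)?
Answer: Add(-84, Mul(80, Pow(41, Rational(1, 2)))) ≈ 428.25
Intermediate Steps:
Function('o')(H, a) = Mul(a, Pow(Add(Pow(H, 2), Pow(a, 2)), Rational(1, 2)))
Mul(Add(Add(Mul(Add(-1, Mul(-1, 3)), Function('o')(-4, 5)), 3), 18), -4) = Mul(Add(Add(Mul(Add(-1, Mul(-1, 3)), Mul(5, Pow(Add(Pow(-4, 2), Pow(5, 2)), Rational(1, 2)))), 3), 18), -4) = Mul(Add(Add(Mul(Add(-1, -3), Mul(5, Pow(Add(16, 25), Rational(1, 2)))), 3), 18), -4) = Mul(Add(Add(Mul(-4, Mul(5, Pow(41, Rational(1, 2)))), 3), 18), -4) = Mul(Add(Add(Mul(-20, Pow(41, Rational(1, 2))), 3), 18), -4) = Mul(Add(Add(3, Mul(-20, Pow(41, Rational(1, 2)))), 18), -4) = Mul(Add(21, Mul(-20, Pow(41, Rational(1, 2)))), -4) = Add(-84, Mul(80, Pow(41, Rational(1, 2))))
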